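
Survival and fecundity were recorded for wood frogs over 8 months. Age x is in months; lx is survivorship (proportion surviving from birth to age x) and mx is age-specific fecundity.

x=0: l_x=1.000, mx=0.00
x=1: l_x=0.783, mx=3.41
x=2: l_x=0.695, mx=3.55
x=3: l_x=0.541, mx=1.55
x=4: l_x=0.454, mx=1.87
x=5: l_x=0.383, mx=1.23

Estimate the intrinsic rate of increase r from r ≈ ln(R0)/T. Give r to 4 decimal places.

0.9135

R0 = Σ lx·mx = 0 + 2.67003 + 2.46725 + 0.83855 + 0.84898 + 0.47109 = 7.2959
Σ x·lx·mx = 15.87155; T = 15.87155/7.2959 = 2.17541…
r ≈ ln(R0)/T = ln(7.2959)/2.17541… = 0.913536… → 0.9135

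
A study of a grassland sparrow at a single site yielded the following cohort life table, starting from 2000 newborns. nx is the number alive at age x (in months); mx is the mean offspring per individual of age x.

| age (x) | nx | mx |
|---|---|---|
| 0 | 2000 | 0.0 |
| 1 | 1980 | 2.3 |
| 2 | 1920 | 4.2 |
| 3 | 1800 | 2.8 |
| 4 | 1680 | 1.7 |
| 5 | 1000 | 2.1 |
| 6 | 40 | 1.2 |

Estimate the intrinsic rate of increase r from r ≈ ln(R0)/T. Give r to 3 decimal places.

0.948

lx = nx/n0 = nx/2000: 1, 0.99, 0.96, 0.9, 0.84, 0.5, 0.02
R0 = Σ lx·mx = 0 + 2.277 + 4.032 + 2.52 + 1.428 + 1.05 + 0.024 = 11.331
Σ x·lx·mx = 29.007; T = 29.007/11.331 = 2.55997…
r ≈ ln(R0)/T = ln(11.331)/2.55997… = 0.94827… → 0.948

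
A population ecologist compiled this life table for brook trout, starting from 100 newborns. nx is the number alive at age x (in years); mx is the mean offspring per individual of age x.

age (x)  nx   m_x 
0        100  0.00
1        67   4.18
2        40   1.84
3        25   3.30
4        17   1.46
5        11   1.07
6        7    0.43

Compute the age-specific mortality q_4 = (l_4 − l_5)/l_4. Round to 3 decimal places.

lx = nx/n0 = nx/100: 1, 0.67, 0.4, 0.25, 0.17, 0.11, 0.07
q_4 = (l_4 − l_5) / l_4 = (0.17 − 0.11) / 0.17
     = 0.06 / 0.17 = 0.352941… → 0.353

0.353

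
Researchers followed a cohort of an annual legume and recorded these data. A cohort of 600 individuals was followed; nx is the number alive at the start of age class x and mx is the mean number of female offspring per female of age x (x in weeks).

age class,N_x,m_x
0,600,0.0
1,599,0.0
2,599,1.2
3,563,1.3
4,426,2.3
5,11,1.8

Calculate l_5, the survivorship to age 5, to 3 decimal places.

l_5 = n_5/n_0 = 11/600 = 0.018333… → 0.018

0.018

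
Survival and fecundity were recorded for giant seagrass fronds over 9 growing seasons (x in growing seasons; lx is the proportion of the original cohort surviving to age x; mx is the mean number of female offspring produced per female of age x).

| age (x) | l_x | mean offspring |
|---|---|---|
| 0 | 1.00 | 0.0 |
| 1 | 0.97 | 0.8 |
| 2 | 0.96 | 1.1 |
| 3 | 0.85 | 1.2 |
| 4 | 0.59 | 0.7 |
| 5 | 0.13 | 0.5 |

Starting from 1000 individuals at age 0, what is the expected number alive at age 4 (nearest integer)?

Expected survivors = N0 · l_4 = 1000 × 0.59 = 590 → 590

590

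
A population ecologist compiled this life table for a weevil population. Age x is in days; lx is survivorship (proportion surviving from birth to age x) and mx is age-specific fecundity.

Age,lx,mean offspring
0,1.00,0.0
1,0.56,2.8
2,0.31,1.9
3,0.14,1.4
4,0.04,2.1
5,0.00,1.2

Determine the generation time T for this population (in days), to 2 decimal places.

1.51

lx·mx: 0, 1.568, 0.589, 0.196, 0.084, 0 → R0 = 2.437
x·lx·mx: 0, 1.568, 1.178, 0.588, 0.336, 0 → Σ = 3.67
T = 3.67 / 2.437 = 1.50595… → 1.51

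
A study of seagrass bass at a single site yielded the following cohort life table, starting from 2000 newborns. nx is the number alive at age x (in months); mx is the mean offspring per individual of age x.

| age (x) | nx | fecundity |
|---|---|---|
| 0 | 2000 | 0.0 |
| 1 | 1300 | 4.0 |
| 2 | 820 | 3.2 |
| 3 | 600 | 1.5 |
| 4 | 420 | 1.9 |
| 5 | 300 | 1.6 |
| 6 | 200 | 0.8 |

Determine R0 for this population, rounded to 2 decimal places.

5.08

lx = nx/n0 = nx/2000: 1, 0.65, 0.41, 0.3, 0.21, 0.15, 0.1
lx·mx by age: 0, 2.6, 1.312, 0.45, 0.399, 0.24, 0.08
R0 = Σ lx·mx = 5.081 → 5.08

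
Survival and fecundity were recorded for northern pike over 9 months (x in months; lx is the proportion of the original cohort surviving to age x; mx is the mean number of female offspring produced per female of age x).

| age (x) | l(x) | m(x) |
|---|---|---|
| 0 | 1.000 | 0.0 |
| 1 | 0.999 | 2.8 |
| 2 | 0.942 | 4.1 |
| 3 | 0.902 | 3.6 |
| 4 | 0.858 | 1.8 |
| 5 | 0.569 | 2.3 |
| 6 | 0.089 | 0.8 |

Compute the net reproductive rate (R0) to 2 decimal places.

lx·mx by age: 0, 2.7972, 3.8622, 3.2472, 1.5444, 1.3087, 0.0712
R0 = Σ lx·mx = 12.8309 → 12.83

12.83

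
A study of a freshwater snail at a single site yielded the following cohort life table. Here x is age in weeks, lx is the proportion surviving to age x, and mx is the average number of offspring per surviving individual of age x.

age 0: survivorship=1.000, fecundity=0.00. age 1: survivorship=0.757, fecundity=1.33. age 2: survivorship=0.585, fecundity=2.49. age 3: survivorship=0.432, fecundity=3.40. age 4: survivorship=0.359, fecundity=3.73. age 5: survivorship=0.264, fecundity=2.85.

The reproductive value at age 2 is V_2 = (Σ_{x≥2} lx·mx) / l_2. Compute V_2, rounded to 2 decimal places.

lx·mx for x ≥ 2: 1.45665, 1.4688, 1.33907, 0.7524 → sum = 5.01692
V_2 = 5.01692 / l_2 = 5.01692 / 0.585 = 8.575932… → 8.58

8.58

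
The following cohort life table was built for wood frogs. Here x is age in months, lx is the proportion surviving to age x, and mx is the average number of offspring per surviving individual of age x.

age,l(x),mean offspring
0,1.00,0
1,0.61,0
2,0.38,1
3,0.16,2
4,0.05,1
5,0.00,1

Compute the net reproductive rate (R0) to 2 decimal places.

lx·mx by age: 0, 0, 0.38, 0.32, 0.05, 0
R0 = Σ lx·mx = 0.75 → 0.75

0.75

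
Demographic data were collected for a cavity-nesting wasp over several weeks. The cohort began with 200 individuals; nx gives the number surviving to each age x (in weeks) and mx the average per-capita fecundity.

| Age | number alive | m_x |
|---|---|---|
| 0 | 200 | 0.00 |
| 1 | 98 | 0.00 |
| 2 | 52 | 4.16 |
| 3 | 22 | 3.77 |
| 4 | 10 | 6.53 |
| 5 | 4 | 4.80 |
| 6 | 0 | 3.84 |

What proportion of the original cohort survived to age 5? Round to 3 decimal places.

0.020

l_5 = n_5/n_0 = 4/200 = 0.02 → 0.020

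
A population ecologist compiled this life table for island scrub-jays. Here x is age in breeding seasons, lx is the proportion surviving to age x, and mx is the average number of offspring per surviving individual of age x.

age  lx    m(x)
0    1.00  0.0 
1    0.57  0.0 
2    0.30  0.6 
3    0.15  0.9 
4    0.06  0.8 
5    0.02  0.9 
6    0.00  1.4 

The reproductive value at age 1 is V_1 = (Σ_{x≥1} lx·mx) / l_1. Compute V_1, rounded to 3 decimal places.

lx·mx for x ≥ 1: 0, 0.18, 0.135, 0.048, 0.018, 0 → sum = 0.381
V_1 = 0.381 / l_1 = 0.381 / 0.57 = 0.668421… → 0.668

0.668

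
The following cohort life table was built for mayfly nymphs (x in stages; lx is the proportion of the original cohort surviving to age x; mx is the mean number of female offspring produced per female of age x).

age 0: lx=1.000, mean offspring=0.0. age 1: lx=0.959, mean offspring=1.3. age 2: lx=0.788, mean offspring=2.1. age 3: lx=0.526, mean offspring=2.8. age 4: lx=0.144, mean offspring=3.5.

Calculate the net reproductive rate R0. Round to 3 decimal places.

4.878

lx·mx by age: 0, 1.2467, 1.6548, 1.4728, 0.504
R0 = Σ lx·mx = 4.8783 → 4.878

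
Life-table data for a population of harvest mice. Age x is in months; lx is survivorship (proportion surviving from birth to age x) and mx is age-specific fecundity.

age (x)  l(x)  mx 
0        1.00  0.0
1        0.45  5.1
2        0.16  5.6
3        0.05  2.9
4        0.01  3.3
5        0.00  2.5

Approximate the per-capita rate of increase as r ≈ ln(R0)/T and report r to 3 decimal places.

R0 = Σ lx·mx = 0 + 2.295 + 0.896 + 0.145 + 0.033 + 0 = 3.369
Σ x·lx·mx = 4.654; T = 4.654/3.369 = 1.38142…
r ≈ ln(R0)/T = ln(3.369)/1.38142… = 0.87925… → 0.879

0.879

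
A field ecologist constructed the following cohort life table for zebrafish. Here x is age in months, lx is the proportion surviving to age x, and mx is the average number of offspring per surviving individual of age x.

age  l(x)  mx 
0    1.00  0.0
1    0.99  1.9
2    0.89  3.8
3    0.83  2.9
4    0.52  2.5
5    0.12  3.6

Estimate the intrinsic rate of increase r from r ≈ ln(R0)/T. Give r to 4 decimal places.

R0 = Σ lx·mx = 0 + 1.881 + 3.382 + 2.407 + 1.3 + 0.432 = 9.402
Σ x·lx·mx = 23.226; T = 23.226/9.402 = 2.47033…
r ≈ ln(R0)/T = ln(9.402)/2.47033… = 0.907137… → 0.9071

0.9071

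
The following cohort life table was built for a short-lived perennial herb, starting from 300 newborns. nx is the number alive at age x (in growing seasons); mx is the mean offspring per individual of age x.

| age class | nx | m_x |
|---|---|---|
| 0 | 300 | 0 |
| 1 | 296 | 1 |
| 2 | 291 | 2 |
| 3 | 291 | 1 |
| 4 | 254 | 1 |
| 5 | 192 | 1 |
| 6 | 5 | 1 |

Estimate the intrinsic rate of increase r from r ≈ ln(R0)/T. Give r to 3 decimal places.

lx = nx/n0 = nx/300: 1, 0.98667…, 0.97, 0.97, 0.84667…, 0.64, 0.01667…
R0 = Σ lx·mx = 0 + 0.98667… + 1.94 + 0.97 + 0.84667… + 0.64 + 0.01667… = 5.4…
Σ x·lx·mx = 14.463333…; T = 14.463333…/5.4… = 2.6784…
r ≈ ln(R0)/T = ln(5.4…)/2.6784… = 0.62963… → 0.630

0.630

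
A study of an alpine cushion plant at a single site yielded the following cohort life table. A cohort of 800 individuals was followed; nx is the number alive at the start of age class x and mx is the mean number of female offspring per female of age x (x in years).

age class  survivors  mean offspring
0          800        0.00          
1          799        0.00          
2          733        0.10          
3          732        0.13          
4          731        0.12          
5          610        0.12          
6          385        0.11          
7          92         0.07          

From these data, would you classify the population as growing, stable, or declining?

declining

lx = nx/n0 = nx/800: 1, 0.99875, 0.91625, 0.915, 0.91375, 0.7625, 0.48125, 0.115
R0 = Σ lx·mx = 0 + 0 + 0.091625… + 0.11895 + 0.10965… + 0.0915 + 0.052938… + 0.00805 = 0.472713…
R0 < 1, so the population is declining.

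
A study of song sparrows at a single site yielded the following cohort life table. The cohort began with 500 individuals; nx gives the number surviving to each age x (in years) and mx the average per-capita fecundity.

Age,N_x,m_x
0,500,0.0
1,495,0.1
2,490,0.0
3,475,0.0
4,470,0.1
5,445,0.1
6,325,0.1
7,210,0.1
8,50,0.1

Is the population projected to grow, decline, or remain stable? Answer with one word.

declining

lx = nx/n0 = nx/500: 1, 0.99, 0.98, 0.95, 0.94, 0.89, 0.65, 0.42, 0.1
R0 = Σ lx·mx = 0 + 0.099 + 0 + 0 + 0.094 + 0.089 + 0.065 + 0.042 + 0.01 = 0.399
R0 < 1, so the population is declining.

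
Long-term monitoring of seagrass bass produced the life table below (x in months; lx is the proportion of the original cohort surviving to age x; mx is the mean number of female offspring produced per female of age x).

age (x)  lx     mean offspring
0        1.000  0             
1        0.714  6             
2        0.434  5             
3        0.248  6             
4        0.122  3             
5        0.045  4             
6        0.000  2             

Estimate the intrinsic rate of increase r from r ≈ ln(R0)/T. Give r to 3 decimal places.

1.175

R0 = Σ lx·mx = 0 + 4.284 + 2.17 + 1.488 + 0.366 + 0.18 + 0 = 8.488
Σ x·lx·mx = 15.452; T = 15.452/8.488 = 1.82045…
r ≈ ln(R0)/T = ln(8.488)/1.82045… = 1.17479… → 1.175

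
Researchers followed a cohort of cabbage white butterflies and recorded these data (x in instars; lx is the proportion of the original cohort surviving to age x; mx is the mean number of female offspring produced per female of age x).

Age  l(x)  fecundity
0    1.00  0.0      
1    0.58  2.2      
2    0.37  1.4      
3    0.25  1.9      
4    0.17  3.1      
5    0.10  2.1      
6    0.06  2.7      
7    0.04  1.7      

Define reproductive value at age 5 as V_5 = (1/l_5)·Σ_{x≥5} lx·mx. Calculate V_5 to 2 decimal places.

lx·mx for x ≥ 5: 0.21, 0.162, 0.068 → sum = 0.44
V_5 = 0.44 / l_5 = 0.44 / 0.1 = 4.4 → 4.40

4.40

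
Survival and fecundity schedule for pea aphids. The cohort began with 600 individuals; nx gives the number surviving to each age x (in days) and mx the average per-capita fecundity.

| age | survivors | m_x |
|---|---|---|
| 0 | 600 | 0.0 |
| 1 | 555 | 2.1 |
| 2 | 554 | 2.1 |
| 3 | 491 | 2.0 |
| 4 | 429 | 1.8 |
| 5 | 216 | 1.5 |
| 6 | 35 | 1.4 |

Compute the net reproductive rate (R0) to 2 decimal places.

7.43

lx = nx/n0 = nx/600: 1, 0.925, 0.92333…, 0.81833…, 0.715, 0.36, 0.05833…
lx·mx by age: 0, 1.9425, 1.939…, 1.636667…, 1.287, 0.54, 0.081667…
R0 = Σ lx·mx = 7.426833… → 7.43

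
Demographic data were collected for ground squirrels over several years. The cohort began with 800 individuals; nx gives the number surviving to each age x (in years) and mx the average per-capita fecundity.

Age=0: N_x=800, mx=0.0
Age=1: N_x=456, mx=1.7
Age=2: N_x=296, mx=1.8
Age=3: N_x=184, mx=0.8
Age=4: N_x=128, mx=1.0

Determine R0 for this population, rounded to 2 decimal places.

1.98

lx = nx/n0 = nx/800: 1, 0.57, 0.37, 0.23, 0.16
lx·mx by age: 0, 0.969, 0.666, 0.184, 0.16
R0 = Σ lx·mx = 1.979 → 1.98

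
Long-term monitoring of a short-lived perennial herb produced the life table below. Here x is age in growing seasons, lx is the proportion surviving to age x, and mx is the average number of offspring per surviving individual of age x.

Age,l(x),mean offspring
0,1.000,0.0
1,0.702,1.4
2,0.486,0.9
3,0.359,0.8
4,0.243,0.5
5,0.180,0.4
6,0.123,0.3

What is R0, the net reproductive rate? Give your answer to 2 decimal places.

lx·mx by age: 0, 0.9828, 0.4374, 0.2872, 0.1215, 0.072, 0.0369
R0 = Σ lx·mx = 1.9378 → 1.94

1.94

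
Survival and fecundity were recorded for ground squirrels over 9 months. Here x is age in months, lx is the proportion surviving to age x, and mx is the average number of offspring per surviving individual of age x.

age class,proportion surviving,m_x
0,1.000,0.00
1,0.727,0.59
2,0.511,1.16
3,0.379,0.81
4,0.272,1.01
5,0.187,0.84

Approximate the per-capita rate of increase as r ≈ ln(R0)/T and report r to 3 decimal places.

0.225

R0 = Σ lx·mx = 0 + 0.42893 + 0.59276 + 0.30699 + 0.27472 + 0.15708 = 1.76048
Σ x·lx·mx = 4.4197; T = 4.4197/1.76048 = 2.51051…
r ≈ ln(R0)/T = ln(1.76048)/2.51051… = 0.22529… → 0.225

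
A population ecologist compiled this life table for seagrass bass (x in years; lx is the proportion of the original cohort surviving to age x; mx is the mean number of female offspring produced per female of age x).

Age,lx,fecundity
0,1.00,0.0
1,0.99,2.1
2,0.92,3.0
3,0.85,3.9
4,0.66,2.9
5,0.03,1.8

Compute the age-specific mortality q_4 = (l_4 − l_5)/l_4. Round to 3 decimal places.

q_4 = (l_4 − l_5) / l_4 = (0.66 − 0.03) / 0.66
     = 0.63 / 0.66 = 0.954545… → 0.955

0.955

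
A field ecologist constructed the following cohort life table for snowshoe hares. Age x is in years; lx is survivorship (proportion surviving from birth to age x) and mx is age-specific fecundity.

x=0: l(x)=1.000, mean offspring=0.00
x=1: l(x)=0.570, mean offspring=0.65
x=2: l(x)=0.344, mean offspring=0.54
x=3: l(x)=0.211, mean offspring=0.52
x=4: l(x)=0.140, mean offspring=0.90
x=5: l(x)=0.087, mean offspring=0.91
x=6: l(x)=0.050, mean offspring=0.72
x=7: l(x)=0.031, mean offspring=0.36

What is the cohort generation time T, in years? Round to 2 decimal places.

lx·mx: 0, 0.3705, 0.18576, 0.10972, 0.126, 0.07917, 0.036, 0.01116 → R0 = 0.91831
x·lx·mx: 0, 0.3705, 0.37152, 0.32916, 0.504, 0.39585, 0.216, 0.07812 → Σ = 2.26515
T = 2.26515 / 0.91831 = 2.466651… → 2.47

2.47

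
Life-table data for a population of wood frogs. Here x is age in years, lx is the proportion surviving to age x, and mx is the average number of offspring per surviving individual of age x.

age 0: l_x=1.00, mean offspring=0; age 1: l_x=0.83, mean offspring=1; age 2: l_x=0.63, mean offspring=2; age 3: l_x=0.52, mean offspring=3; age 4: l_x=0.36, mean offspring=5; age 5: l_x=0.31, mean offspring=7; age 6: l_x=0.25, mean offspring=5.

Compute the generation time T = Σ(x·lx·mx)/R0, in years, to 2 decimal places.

3.79

lx·mx: 0, 0.83, 1.26, 1.56, 1.8, 2.17, 1.25 → R0 = 8.87
x·lx·mx: 0, 0.83, 2.52, 4.68, 7.2, 10.85, 7.5 → Σ = 33.58
T = 33.58 / 8.87 = 3.785795… → 3.79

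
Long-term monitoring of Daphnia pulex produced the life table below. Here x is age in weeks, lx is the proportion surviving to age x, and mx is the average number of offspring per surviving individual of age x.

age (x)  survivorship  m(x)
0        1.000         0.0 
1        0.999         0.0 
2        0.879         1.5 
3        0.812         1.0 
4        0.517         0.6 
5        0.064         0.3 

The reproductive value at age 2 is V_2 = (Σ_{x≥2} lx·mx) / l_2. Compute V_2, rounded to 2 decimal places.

2.80

lx·mx for x ≥ 2: 1.3185, 0.812, 0.3102, 0.0192 → sum = 2.4599
V_2 = 2.4599 / l_2 = 2.4599 / 0.879 = 2.798521… → 2.80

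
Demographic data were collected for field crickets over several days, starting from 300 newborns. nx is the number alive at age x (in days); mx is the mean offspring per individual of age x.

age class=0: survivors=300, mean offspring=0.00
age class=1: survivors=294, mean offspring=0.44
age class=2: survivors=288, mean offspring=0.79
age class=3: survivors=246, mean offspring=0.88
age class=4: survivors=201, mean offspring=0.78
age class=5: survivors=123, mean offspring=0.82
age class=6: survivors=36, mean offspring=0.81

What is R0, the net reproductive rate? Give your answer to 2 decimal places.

2.87

lx = nx/n0 = nx/300: 1, 0.98, 0.96, 0.82, 0.67, 0.41, 0.12
lx·mx by age: 0, 0.4312, 0.7584, 0.7216, 0.5226, 0.3362, 0.0972
R0 = Σ lx·mx = 2.8672 → 2.87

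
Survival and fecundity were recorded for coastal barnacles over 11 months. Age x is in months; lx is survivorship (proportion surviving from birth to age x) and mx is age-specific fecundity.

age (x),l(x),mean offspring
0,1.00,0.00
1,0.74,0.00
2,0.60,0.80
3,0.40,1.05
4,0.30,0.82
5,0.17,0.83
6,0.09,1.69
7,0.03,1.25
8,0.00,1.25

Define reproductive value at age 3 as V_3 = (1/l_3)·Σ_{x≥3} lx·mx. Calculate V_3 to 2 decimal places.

2.49

lx·mx for x ≥ 3: 0.42, 0.246, 0.1411, 0.1521, 0.0375, 0 → sum = 0.9967
V_3 = 0.9967 / l_3 = 0.9967 / 0.4 = 2.49175 → 2.49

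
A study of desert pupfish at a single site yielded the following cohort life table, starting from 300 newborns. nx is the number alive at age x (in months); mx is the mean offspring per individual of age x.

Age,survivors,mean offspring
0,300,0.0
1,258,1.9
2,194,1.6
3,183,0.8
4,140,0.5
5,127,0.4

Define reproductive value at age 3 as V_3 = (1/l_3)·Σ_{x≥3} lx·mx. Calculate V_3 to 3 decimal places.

lx = nx/n0 = nx/300: 1, 0.86, 0.64667…, 0.61, 0.46667…, 0.42333…
lx·mx for x ≥ 3: 0.488, 0.233333…, 0.169333… → sum = 0.890667…
V_3 = 0.890667… / l_3 = 0.890667… / 0.61 = 1.460109… → 1.460

1.460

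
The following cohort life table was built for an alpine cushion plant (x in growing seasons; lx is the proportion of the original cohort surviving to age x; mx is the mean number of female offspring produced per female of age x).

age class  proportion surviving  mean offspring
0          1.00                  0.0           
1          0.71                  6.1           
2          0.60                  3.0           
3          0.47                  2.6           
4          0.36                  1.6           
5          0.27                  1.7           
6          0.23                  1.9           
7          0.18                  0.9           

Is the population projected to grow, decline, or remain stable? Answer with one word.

growing

R0 = Σ lx·mx = 0 + 4.331 + 1.8 + 1.222 + 0.576 + 0.459 + 0.437 + 0.162 = 8.987
R0 > 1, so the population is growing.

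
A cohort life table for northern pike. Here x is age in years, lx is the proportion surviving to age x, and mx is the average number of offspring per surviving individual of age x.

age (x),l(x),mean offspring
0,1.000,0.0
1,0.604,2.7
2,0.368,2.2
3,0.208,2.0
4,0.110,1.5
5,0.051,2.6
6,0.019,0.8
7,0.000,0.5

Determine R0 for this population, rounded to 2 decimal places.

3.17

lx·mx by age: 0, 1.6308, 0.8096, 0.416, 0.165, 0.1326, 0.0152, 0
R0 = Σ lx·mx = 3.1692 → 3.17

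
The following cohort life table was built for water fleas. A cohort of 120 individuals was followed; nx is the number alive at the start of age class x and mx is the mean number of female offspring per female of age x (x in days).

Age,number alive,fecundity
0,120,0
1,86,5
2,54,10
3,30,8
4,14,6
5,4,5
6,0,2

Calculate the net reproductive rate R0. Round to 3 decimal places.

lx = nx/n0 = nx/120: 1, 0.71667…, 0.45, 0.25, 0.11667…, 0.03333…, 0
lx·mx by age: 0, 3.583333…, 4.5, 2, 0.7…, 0.166667…, 0
R0 = Σ lx·mx = 10.95… → 10.950

10.950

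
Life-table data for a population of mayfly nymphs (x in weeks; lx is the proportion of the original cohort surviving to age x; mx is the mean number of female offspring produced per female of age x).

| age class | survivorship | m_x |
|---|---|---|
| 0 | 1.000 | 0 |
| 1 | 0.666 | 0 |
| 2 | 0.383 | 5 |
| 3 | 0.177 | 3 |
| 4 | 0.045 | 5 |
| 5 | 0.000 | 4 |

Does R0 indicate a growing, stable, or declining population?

R0 = Σ lx·mx = 0 + 0 + 1.915 + 0.531 + 0.225 + 0 = 2.671
R0 > 1, so the population is growing.

growing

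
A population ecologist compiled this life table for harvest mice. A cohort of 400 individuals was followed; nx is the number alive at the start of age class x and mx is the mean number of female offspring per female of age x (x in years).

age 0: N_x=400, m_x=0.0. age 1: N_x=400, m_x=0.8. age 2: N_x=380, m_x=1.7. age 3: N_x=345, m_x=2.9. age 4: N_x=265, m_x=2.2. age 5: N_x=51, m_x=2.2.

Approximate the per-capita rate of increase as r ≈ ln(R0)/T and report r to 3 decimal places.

0.672

lx = nx/n0 = nx/400: 1, 1, 0.95, 0.8625, 0.6625, 0.1275
R0 = Σ lx·mx = 0 + 0.8 + 1.615 + 2.50125 + 1.4575 + 0.2805 = 6.65425
Σ x·lx·mx = 18.76625; T = 18.76625/6.65425 = 2.82019…
r ≈ ln(R0)/T = ln(6.65425)/2.82019… = 0.67203… → 0.672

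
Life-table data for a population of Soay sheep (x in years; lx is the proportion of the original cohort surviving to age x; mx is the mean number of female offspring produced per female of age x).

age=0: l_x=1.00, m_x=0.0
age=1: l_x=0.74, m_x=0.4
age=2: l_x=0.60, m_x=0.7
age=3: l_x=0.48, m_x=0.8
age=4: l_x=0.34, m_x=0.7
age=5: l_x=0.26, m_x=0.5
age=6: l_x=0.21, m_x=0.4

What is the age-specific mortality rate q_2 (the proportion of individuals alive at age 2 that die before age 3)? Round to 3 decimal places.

q_2 = (l_2 − l_3) / l_2 = (0.6 − 0.48) / 0.6
     = 0.12 / 0.6 = 0.2 → 0.200

0.200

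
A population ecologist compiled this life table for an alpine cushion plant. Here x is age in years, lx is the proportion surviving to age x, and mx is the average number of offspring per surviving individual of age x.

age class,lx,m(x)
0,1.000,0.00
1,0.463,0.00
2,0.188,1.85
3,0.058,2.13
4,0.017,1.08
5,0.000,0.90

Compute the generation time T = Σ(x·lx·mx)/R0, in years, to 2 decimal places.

2.33

lx·mx: 0, 0, 0.3478, 0.12354, 0.01836, 0 → R0 = 0.4897
x·lx·mx: 0, 0, 0.6956, 0.37062, 0.07344, 0 → Σ = 1.13966
T = 1.13966 / 0.4897 = 2.327262… → 2.33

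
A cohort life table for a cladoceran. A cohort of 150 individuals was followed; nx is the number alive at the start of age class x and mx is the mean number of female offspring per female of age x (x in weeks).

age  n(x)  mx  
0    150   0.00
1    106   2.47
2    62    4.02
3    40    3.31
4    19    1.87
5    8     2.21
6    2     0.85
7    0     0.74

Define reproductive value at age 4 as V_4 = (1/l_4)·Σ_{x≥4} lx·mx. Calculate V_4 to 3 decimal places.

lx = nx/n0 = nx/150: 1, 0.70667…, 0.41333…, 0.26667…, 0.12667…, 0.05333…, 0.01333…, 0
lx·mx for x ≥ 4: 0.236867…, 0.117867…, 0.011333…, 0 → sum = 0.366067…
V_4 = 0.366067… / l_4 = 0.366067… / 0.126667… = 2.89… → 2.890

2.890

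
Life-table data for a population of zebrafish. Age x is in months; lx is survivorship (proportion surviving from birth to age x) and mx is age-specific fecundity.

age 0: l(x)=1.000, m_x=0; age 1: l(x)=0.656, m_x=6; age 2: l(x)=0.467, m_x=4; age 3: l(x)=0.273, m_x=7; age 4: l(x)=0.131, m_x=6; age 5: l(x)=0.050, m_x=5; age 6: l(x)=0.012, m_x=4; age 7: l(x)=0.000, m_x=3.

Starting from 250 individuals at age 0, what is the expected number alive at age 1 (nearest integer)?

Expected survivors = N0 · l_1 = 250 × 0.656 = 164 → 164

164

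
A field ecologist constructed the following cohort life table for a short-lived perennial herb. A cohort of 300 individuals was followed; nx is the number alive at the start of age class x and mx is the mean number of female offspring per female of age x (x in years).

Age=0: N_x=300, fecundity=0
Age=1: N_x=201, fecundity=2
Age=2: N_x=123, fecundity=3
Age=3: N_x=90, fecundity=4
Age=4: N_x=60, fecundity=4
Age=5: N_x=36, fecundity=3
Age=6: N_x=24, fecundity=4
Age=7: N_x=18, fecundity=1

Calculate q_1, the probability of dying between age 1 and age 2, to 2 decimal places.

0.39

lx = nx/n0 = nx/300: 1, 0.67, 0.41, 0.3, 0.2, 0.12, 0.08, 0.06
q_1 = (l_1 − l_2) / l_1 = (0.67 − 0.41) / 0.67
     = 0.26 / 0.67 = 0.38806… → 0.39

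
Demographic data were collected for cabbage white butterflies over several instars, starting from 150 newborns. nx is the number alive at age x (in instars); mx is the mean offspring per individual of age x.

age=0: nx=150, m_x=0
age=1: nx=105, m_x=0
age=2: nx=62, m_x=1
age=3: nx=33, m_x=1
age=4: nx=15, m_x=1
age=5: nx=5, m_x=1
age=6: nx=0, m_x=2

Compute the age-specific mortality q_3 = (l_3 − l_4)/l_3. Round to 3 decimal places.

lx = nx/n0 = nx/150: 1, 0.7, 0.41333…, 0.22, 0.1, 0.03333…, 0
q_3 = (l_3 − l_4) / l_3 = (0.22 − 0.1) / 0.22
     = 0.12 / 0.22 = 0.545455… → 0.545

0.545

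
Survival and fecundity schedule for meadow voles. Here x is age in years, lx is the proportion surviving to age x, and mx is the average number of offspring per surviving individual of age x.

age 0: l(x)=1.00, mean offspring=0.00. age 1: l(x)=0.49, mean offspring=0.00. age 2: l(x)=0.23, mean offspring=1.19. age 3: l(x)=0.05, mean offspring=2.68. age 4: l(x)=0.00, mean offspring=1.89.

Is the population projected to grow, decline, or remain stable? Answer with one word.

declining

R0 = Σ lx·mx = 0 + 0 + 0.2737 + 0.134 + 0 = 0.4077
R0 < 1, so the population is declining.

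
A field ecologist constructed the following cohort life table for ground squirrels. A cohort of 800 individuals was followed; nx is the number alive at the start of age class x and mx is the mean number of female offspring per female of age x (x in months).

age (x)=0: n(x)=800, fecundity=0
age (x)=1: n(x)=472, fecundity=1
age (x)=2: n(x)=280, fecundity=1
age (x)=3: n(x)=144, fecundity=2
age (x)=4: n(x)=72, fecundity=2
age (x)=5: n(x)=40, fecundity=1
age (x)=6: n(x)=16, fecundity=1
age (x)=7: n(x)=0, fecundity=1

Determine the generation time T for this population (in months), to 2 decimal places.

lx = nx/n0 = nx/800: 1, 0.59, 0.35, 0.18, 0.09, 0.05, 0.02, 0
lx·mx: 0, 0.59, 0.35, 0.36, 0.18, 0.05, 0.02, 0 → R0 = 1.55
x·lx·mx: 0, 0.59, 0.7, 1.08, 0.72, 0.25, 0.12, 0 → Σ = 3.46
T = 3.46 / 1.55 = 2.232258… → 2.23

2.23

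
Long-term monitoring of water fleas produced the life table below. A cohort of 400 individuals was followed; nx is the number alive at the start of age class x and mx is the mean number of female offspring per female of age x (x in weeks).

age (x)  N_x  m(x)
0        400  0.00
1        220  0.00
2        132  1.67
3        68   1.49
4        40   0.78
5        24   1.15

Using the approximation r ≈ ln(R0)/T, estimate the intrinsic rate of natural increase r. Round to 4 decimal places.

lx = nx/n0 = nx/400: 1, 0.55, 0.33, 0.17, 0.1, 0.06
R0 = Σ lx·mx = 0 + 0 + 0.5511 + 0.2533 + 0.078 + 0.069 = 0.9514
Σ x·lx·mx = 2.5191; T = 2.5191/0.9514 = 2.64778…
r ≈ ln(R0)/T = ln(0.9514)/2.64778… = -0.018816… → -0.0188

-0.0188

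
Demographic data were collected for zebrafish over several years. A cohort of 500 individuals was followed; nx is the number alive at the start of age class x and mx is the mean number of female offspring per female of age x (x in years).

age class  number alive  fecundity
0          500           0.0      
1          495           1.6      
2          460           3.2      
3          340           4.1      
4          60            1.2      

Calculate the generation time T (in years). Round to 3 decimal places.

2.200

lx = nx/n0 = nx/500: 1, 0.99, 0.92, 0.68, 0.12
lx·mx: 0, 1.584, 2.944, 2.788, 0.144 → R0 = 7.46
x·lx·mx: 0, 1.584, 5.888, 8.364, 0.576 → Σ = 16.412
T = 16.412 / 7.46 = 2.2 → 2.200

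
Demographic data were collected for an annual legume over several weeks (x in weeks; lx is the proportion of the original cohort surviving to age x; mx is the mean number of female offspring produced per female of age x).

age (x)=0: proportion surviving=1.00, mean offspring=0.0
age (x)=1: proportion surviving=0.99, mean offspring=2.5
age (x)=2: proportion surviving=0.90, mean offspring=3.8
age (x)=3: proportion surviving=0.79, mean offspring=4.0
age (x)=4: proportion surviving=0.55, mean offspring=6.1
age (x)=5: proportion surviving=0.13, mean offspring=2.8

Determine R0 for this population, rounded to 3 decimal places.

12.774

lx·mx by age: 0, 2.475, 3.42, 3.16, 3.355, 0.364
R0 = Σ lx·mx = 12.774 → 12.774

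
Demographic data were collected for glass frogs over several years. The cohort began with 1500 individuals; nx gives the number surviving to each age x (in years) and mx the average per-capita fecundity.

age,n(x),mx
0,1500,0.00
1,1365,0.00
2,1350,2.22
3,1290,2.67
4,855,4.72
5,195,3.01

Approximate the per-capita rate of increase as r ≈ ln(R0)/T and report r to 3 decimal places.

lx = nx/n0 = nx/1500: 1, 0.91, 0.9, 0.86, 0.57, 0.13
R0 = Σ lx·mx = 0 + 0 + 1.998 + 2.2962 + 2.6904 + 0.3913 = 7.3759
Σ x·lx·mx = 23.6027; T = 23.6027/7.3759 = 3.19998…
r ≈ ln(R0)/T = ln(7.3759)/3.19998… = 0.62445… → 0.624

0.624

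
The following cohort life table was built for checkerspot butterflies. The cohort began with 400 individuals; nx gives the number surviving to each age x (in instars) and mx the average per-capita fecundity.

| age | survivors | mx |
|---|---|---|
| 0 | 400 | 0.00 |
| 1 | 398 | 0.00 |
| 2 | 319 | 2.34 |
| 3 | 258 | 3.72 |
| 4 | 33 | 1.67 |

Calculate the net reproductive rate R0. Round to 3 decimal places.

lx = nx/n0 = nx/400: 1, 0.995, 0.7975, 0.645, 0.0825
lx·mx by age: 0, 0, 1.86615, 2.3994, 0.137775
R0 = Σ lx·mx = 4.403325 → 4.403

4.403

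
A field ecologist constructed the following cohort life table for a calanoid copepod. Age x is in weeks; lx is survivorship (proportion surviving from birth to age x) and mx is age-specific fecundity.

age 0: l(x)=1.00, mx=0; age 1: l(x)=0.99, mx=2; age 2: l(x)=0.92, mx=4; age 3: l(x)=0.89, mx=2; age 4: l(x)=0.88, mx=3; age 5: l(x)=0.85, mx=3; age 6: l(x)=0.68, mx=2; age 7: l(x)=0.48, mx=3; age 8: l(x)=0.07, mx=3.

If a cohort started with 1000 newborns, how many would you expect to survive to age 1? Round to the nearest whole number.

Expected survivors = N0 · l_1 = 1000 × 0.99 = 990 → 990

990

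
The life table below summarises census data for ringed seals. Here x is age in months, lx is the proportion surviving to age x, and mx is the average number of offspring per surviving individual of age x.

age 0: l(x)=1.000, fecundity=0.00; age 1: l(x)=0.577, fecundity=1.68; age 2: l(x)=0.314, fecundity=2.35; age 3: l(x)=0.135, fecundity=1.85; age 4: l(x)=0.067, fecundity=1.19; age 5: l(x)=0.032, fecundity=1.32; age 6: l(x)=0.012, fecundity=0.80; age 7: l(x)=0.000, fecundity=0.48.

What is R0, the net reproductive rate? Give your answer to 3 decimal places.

lx·mx by age: 0, 0.96936, 0.7379, 0.24975, 0.07973, 0.04224, 0.0096, 0
R0 = Σ lx·mx = 2.08858 → 2.089

2.089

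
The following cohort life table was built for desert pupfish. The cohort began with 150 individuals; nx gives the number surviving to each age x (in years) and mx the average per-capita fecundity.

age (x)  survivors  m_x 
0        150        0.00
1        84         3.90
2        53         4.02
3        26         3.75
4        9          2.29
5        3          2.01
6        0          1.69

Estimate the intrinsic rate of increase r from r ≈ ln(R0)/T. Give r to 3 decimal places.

0.854

lx = nx/n0 = nx/150: 1, 0.56, 0.35333…, 0.17333…, 0.06, 0.02, 0
R0 = Σ lx·mx = 0 + 2.184 + 1.4204… + 0.65… + 0.1374 + 0.0402 + 0 = 4.432…
Σ x·lx·mx = 7.7254…; T = 7.7254…/4.432… = 1.7431…
r ≈ ln(R0)/T = ln(4.432…)/1.7431… = 0.85414… → 0.854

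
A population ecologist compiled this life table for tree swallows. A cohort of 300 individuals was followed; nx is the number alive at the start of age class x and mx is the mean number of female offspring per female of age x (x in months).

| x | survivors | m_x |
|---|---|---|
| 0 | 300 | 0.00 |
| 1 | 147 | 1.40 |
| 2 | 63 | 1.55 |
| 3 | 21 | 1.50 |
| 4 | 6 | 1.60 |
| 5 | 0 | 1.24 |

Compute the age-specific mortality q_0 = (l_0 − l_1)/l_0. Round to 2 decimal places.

lx = nx/n0 = nx/300: 1, 0.49, 0.21, 0.07, 0.02, 0
q_0 = (l_0 − l_1) / l_0 = (1 − 0.49) / 1
     = 0.51 / 1 = 0.51 → 0.51

0.51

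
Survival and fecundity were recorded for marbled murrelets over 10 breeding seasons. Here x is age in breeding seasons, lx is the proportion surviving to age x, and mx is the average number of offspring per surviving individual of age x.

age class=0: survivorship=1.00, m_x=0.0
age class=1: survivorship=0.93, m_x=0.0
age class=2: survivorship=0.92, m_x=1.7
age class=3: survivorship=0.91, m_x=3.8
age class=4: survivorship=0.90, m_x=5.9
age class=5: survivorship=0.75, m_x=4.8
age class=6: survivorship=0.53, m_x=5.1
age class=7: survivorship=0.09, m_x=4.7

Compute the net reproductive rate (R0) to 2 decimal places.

17.06

lx·mx by age: 0, 0, 1.564, 3.458, 5.31, 3.6, 2.703, 0.423
R0 = Σ lx·mx = 17.058 → 17.06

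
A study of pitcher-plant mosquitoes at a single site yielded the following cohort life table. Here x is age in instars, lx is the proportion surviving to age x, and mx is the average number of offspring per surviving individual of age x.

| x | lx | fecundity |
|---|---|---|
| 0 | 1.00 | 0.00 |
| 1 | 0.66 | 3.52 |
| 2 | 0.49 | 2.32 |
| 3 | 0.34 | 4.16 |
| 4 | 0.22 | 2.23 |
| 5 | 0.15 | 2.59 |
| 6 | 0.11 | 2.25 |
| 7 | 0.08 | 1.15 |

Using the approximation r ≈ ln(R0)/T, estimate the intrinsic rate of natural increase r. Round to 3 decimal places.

0.740

R0 = Σ lx·mx = 0 + 2.3232 + 1.1368 + 1.4144 + 0.4906 + 0.3885 + 0.2475 + 0.092 = 6.093
Σ x·lx·mx = 14.8739; T = 14.8739/6.093 = 2.44115…
r ≈ ln(R0)/T = ln(6.093)/2.44115… = 0.74028… → 0.740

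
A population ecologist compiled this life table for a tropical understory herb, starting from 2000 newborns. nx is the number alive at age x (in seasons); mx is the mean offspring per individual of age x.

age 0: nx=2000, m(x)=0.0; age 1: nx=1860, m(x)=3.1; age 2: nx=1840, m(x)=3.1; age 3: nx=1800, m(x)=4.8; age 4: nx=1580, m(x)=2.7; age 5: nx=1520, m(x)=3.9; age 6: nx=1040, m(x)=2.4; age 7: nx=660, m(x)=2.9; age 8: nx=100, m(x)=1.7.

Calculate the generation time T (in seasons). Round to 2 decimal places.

lx = nx/n0 = nx/2000: 1, 0.93, 0.92, 0.9, 0.79, 0.76, 0.52, 0.33, 0.05
lx·mx: 0, 2.883, 2.852, 4.32, 2.133, 2.964, 1.248, 0.957, 0.085 → R0 = 17.442
x·lx·mx: 0, 2.883, 5.704, 12.96, 8.532, 14.82, 7.488, 6.699, 0.68 → Σ = 59.766
T = 59.766 / 17.442 = 3.426557… → 3.43

3.43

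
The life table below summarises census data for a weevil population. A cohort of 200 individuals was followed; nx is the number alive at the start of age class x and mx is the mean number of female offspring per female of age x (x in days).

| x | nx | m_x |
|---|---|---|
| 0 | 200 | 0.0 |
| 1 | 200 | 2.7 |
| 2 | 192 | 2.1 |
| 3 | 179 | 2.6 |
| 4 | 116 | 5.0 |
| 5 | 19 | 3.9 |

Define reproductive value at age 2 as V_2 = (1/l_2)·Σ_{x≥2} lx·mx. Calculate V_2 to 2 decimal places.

lx = nx/n0 = nx/200: 1, 1, 0.96, 0.895, 0.58, 0.095
lx·mx for x ≥ 2: 2.016, 2.327, 2.9, 0.3705 → sum = 7.6135
V_2 = 7.6135 / l_2 = 7.6135 / 0.96 = 7.930729… → 7.93

7.93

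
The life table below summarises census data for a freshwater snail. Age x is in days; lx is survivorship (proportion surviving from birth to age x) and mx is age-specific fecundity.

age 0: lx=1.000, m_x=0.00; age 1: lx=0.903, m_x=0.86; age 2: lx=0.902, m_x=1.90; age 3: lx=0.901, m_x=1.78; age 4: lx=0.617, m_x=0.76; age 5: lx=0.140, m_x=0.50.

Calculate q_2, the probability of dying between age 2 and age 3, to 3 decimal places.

0.001

q_2 = (l_2 − l_3) / l_2 = (0.902 − 0.901) / 0.902
     = 0.001 / 0.902 = 0.001109… → 0.001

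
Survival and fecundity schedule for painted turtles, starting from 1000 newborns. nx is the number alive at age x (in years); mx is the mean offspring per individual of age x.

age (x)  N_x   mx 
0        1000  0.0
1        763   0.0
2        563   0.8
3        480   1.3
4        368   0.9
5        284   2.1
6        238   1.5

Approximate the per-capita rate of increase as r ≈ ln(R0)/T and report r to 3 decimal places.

lx = nx/n0 = nx/1000: 1, 0.763, 0.563, 0.48, 0.368, 0.284, 0.238
R0 = Σ lx·mx = 0 + 0 + 0.4504 + 0.624 + 0.3312 + 0.5964 + 0.357 = 2.359
Σ x·lx·mx = 9.2216; T = 9.2216/2.359 = 3.90911…
r ≈ ln(R0)/T = ln(2.359)/3.90911… = 0.21955… → 0.220

0.220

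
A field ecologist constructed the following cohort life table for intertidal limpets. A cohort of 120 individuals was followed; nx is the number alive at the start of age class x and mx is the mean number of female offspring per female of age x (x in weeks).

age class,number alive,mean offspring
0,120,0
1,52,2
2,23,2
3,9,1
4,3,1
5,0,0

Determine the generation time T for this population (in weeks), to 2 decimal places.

1.45

lx = nx/n0 = nx/120: 1, 0.43333…, 0.19167…, 0.075, 0.025, 0
lx·mx: 0, 0.866667…, 0.383333…, 0.075, 0.025, 0 → R0 = 1.35…
x·lx·mx: 0, 0.866667…, 0.766667…, 0.225, 0.1, 0 → Σ = 1.958333…
T = 1.958333… / 1.35… = 1.450617… → 1.45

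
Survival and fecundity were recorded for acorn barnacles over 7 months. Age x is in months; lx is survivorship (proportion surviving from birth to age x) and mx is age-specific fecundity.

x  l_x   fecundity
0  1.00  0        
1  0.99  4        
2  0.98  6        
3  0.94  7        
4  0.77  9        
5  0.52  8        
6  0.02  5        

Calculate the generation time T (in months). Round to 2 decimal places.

3.06

lx·mx: 0, 3.96, 5.88, 6.58, 6.93, 4.16, 0.1 → R0 = 27.61
x·lx·mx: 0, 3.96, 11.76, 19.74, 27.72, 20.8, 0.6 → Σ = 84.58
T = 84.58 / 27.61 = 3.063383… → 3.06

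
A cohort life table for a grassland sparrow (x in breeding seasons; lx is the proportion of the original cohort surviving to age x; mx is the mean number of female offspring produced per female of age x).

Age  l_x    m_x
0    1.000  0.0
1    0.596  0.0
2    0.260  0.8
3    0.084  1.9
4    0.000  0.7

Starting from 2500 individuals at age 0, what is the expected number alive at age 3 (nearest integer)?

210

Expected survivors = N0 · l_3 = 2500 × 0.084 = 210 → 210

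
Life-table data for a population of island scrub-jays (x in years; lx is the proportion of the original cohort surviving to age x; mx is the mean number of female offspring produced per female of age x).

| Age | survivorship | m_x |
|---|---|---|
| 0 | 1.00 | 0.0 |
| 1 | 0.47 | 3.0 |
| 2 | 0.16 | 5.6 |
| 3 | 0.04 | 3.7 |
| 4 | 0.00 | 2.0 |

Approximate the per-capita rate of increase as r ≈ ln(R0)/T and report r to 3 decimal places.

R0 = Σ lx·mx = 0 + 1.41 + 0.896 + 0.148 + 0 = 2.454
Σ x·lx·mx = 3.646; T = 3.646/2.454 = 1.48574…
r ≈ ln(R0)/T = ln(2.454)/1.48574… = 0.60422… → 0.604

0.604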